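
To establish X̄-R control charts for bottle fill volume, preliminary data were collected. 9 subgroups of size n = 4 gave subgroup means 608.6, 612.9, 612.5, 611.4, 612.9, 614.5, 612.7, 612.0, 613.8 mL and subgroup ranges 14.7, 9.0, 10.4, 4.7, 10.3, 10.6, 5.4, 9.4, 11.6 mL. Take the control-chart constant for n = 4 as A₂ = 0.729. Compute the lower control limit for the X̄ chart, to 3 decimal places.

605.393

X̄̄ = (608.6 + 612.9 + 612.5 + 611.4 + 612.9 + 614.5 + 612.7 + 612.0 + 613.8) / 9 = 5511.3000 / 9 = 612.3667
R̄ = (14.7 + 9.0 + 10.4 + 4.7 + 10.3 + 10.6 + 5.4 + 9.4 + 11.6) / 9 = 86.1000 / 9 = 9.5667
LCL = X̄̄ − A₂·R̄ = 612.3667 − 0.729 × 9.5667 = 605.3926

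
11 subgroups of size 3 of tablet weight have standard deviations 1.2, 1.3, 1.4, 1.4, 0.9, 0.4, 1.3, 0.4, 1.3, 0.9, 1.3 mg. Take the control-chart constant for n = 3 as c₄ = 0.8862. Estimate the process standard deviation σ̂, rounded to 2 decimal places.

s̄ = (1.2 + 1.3 + 1.4 + 1.4 + 0.9 + 0.4 + 1.3 + 0.4 + 1.3 + 0.9 + 1.3) / 11 = 1.0727
σ̂ = s̄ / c₄ = 1.0727 / 0.8862 = 1.2105

1.21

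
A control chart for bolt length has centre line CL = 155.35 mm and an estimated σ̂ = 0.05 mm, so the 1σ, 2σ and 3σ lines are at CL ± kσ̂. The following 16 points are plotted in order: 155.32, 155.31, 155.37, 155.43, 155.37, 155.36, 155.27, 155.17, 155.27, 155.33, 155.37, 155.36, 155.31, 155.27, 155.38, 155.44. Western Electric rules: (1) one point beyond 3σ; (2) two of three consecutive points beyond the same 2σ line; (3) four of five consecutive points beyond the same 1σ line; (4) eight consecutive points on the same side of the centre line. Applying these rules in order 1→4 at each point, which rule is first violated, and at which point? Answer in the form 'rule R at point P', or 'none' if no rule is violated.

Zone of each point (C = within 1σ̂, B = 1σ̂–2σ̂, A = 2σ̂–3σ̂, * = beyond 3σ̂; sign = side of CL): 1:-C, 2:-C, 3:+C, 4:+B, 5:+C, 6:+C, 7:-B, 8:-*, 9:-B, 10:-C, 11:+C, 12:+C, 13:-C, 14:-B, 15:+C, 16:+B
Rule 1 (one point beyond the 3σ limits) is satisfied at point 8.

rule 1 at point 8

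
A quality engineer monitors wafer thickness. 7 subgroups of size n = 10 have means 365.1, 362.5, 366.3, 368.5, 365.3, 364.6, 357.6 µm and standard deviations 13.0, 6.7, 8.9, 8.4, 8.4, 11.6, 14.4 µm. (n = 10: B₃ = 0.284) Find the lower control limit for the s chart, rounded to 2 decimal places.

s̄ = (13.0 + 6.7 + 8.9 + 8.4 + 8.4 + 11.6 + 14.4) / 7 = 10.2000
LCL_s = B₃·s̄ = 0.284 × 10.2000 = 2.8968

2.90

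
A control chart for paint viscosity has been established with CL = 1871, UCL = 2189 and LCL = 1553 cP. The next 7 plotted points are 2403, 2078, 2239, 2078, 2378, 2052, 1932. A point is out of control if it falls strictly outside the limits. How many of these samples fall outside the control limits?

Compare each point to [1553, 2189]: sample 1 = 2403 > UCL; sample 3 = 2239 > UCL; sample 5 = 2378 > UCL.

3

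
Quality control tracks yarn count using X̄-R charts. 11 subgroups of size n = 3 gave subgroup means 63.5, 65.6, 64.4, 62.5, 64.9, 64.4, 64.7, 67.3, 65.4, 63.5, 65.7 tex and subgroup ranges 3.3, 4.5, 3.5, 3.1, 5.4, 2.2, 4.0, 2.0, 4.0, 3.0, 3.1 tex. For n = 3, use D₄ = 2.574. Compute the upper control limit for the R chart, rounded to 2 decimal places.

R̄ = (3.3 + 4.5 + 3.5 + 3.1 + 5.4 + 2.2 + 4.0 + 2.0 + 4.0 + 3.0 + 3.1) / 11 = 38.1000 / 11 = 3.4636
UCL_R = D₄·R̄ = 2.574 × 3.4636 = 8.9154

8.92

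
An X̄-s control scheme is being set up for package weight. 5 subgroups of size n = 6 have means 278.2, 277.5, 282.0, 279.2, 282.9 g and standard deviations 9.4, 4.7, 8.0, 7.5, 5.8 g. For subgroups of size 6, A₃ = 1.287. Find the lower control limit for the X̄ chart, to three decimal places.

X̄̄ = (278.2 + 277.5 + 282.0 + 279.2 + 282.9) / 5 = 279.9600
s̄ = (9.4 + 4.7 + 8.0 + 7.5 + 5.8) / 5 = 7.0800
LCL = X̄̄ − A₃·s̄ = 279.9600 − 1.287 × 7.0800 = 270.8480

270.848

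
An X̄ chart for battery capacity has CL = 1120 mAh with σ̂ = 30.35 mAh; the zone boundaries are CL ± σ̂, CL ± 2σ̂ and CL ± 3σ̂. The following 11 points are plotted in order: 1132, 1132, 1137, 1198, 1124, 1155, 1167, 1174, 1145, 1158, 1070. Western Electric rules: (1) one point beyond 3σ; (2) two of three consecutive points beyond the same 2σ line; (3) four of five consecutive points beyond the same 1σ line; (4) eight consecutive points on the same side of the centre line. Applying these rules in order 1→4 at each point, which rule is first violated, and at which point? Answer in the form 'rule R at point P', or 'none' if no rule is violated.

rule 3 at point 8

Zone of each point (C = within 1σ̂, B = 1σ̂–2σ̂, A = 2σ̂–3σ̂, * = beyond 3σ̂; sign = side of CL): 1:+C, 2:+C, 3:+C, 4:+A, 5:+C, 6:+B, 7:+B, 8:+B, 9:+C, 10:+B, 11:-B
Rule 3 (four of five consecutive points beyond the same 1σ limit) is satisfied at point 8.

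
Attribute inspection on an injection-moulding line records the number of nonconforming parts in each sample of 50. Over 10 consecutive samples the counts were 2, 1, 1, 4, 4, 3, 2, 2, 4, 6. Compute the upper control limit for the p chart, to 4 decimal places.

p̄ = Σdᵢ / (k·n) = 29 / (10 × 50) = 0.05800
UCL = p̄ + 3·√(p̄(1−p̄)/n) = 0.05800 + 3 × √(0.05800×0.94200/50) = 0.05800 + 3 × 0.03306 = 0.15717

0.1572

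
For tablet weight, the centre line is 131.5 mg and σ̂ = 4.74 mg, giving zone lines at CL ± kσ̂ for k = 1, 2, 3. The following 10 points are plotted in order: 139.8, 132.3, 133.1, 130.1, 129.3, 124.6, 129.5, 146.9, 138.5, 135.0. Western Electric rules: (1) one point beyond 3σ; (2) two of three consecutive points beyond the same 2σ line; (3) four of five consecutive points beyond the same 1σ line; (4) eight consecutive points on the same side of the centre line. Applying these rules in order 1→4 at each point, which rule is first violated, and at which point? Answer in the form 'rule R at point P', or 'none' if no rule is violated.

Zone of each point (C = within 1σ̂, B = 1σ̂–2σ̂, A = 2σ̂–3σ̂, * = beyond 3σ̂; sign = side of CL): 1:+B, 2:+C, 3:+C, 4:-C, 5:-C, 6:-B, 7:-C, 8:+*, 9:+B, 10:+C
Rule 1 (one point beyond the 3σ limits) is satisfied at point 8.

rule 1 at point 8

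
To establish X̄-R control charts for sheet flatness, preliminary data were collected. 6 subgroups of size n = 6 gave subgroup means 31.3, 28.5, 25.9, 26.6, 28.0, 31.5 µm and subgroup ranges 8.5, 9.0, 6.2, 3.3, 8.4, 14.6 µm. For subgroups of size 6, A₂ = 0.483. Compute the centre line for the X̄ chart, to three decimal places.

28.633

X̄̄ = (31.3 + 28.5 + 25.9 + 26.6 + 28.0 + 31.5) / 6 = 171.8000 / 6 = 28.6333
CL = X̄̄ = 28.6333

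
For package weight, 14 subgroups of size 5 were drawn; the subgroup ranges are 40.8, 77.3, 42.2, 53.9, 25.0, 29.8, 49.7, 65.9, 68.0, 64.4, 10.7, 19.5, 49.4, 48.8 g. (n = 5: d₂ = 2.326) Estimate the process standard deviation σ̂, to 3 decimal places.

R̄ = (40.8 + 77.3 + 42.2 + 53.9 + 25.0 + 29.8 + 49.7 + 65.9 + 68.0 + 64.4 + 10.7 + 19.5 + 49.4 + 48.8) / 14 = 46.1000
σ̂ = R̄ / d₂ = 46.1000 / 2.326 = 19.8194

19.819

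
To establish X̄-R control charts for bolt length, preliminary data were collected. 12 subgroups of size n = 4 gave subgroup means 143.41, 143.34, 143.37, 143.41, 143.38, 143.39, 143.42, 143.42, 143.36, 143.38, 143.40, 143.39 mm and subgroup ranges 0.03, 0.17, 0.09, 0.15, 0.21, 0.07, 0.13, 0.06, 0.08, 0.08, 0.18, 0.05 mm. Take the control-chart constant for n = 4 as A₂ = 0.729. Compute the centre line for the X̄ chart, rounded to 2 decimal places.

X̄̄ = (143.41 + 143.34 + 143.37 + 143.41 + 143.38 + 143.39 + 143.42 + 143.42 + 143.36 + 143.38 + 143.40 + 143.39) / 12 = 1720.6700 / 12 = 143.3892
CL = X̄̄ = 143.3892

143.39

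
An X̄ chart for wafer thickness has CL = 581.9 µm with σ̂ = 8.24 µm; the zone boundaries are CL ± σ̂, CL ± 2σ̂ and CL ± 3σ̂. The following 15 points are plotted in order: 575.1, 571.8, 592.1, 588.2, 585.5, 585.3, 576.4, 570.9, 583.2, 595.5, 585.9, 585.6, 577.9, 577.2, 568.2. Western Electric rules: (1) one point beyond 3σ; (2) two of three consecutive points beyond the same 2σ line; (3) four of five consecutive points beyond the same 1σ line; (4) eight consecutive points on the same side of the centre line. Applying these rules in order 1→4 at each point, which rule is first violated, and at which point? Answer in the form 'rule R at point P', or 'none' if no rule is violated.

none

Zone of each point (C = within 1σ̂, B = 1σ̂–2σ̂, A = 2σ̂–3σ̂, * = beyond 3σ̂; sign = side of CL): 1:-C, 2:-B, 3:+B, 4:+C, 5:+C, 6:+C, 7:-C, 8:-B, 9:+C, 10:+B, 11:+C, 12:+C, 13:-C, 14:-C, 15:-B
No rule fires across all 15 points.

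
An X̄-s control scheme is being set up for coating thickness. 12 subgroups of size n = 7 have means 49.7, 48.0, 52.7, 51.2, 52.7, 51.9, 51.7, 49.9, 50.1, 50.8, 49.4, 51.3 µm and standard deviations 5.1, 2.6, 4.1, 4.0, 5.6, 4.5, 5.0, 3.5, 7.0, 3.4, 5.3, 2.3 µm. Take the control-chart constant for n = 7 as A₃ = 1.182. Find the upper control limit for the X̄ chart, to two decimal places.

55.94

X̄̄ = (49.7 + 48.0 + 52.7 + 51.2 + 52.7 + 51.9 + 51.7 + 49.9 + 50.1 + 50.8 + 49.4 + 51.3) / 12 = 50.7833
s̄ = (5.1 + 2.6 + 4.1 + 4.0 + 5.6 + 4.5 + 5.0 + 3.5 + 7.0 + 3.4 + 5.3 + 2.3) / 12 = 4.3667
UCL = X̄̄ + A₃·s̄ = 50.7833 + 1.182 × 4.3667 = 55.9447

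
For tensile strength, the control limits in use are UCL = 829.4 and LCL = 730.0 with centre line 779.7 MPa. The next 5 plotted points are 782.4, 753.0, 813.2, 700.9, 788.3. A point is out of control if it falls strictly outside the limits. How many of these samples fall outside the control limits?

Compare each point to [730.0, 829.4]: sample 4 = 700.9 < LCL.

1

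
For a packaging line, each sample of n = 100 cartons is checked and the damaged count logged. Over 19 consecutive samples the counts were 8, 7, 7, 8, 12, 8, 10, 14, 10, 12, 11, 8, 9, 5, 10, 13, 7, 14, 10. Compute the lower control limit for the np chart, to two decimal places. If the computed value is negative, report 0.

0.78

p̄ = Σdᵢ / (k·n) = 183 / (19 × 100) = 0.09632
LCL = np̄ − 3·√(np̄(1−p̄)) = 9.6316 − 3 × 2.9502 = 0.7809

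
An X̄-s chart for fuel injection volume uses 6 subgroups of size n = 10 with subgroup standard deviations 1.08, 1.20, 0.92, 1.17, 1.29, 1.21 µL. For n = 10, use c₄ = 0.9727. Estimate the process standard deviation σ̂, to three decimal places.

1.177

s̄ = (1.08 + 1.20 + 0.92 + 1.17 + 1.29 + 1.21) / 6 = 1.1450
σ̂ = s̄ / c₄ = 1.1450 / 0.9727 = 1.1771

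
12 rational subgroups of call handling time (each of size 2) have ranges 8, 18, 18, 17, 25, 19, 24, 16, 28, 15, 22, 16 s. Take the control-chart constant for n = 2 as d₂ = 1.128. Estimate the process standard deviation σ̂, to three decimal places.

R̄ = (8 + 18 + 18 + 17 + 25 + 19 + 24 + 16 + 28 + 15 + 22 + 16) / 12 = 18.8333
σ̂ = R̄ / d₂ = 18.8333 / 1.128 = 16.6962

16.696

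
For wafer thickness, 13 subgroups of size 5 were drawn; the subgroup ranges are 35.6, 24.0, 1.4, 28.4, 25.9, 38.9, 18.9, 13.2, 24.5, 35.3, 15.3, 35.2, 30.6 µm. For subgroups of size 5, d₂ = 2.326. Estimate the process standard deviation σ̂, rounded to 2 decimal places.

10.82

R̄ = (35.6 + 24.0 + 1.4 + 28.4 + 25.9 + 38.9 + 18.9 + 13.2 + 24.5 + 35.3 + 15.3 + 35.2 + 30.6) / 13 = 25.1692
σ̂ = R̄ / d₂ = 25.1692 / 2.326 = 10.8208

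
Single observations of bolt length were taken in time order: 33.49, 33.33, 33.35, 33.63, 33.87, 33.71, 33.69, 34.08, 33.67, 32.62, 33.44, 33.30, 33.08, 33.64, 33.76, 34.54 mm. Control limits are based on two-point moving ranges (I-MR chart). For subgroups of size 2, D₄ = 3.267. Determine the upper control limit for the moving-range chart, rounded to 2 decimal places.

1.17

Moving ranges: 0.16, 0.02, 0.28, 0.24, 0.16, 0.02, 0.39, 0.41, 1.05, 0.82, 0.14, 0.22, 0.56, 0.12, 0.78; M̄R̄ = 5.3700 / 15 = 0.3580
UCL_MR = D₄·M̄R̄ = 3.267 × 0.3580 = 1.1696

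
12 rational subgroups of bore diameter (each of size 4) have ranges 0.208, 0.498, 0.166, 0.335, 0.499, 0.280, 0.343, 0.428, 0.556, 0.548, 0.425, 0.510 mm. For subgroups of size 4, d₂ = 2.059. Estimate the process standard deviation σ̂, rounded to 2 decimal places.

0.19

R̄ = (0.208 + 0.498 + 0.166 + 0.335 + 0.499 + 0.280 + 0.343 + 0.428 + 0.556 + 0.548 + 0.425 + 0.510) / 12 = 0.3997
σ̂ = R̄ / d₂ = 0.3997 / 2.059 = 0.1941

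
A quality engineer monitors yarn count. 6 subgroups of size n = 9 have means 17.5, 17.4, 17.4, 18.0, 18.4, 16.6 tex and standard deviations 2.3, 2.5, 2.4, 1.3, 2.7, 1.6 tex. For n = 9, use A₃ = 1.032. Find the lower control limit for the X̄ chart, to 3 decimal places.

15.348

X̄̄ = (17.5 + 17.4 + 17.4 + 18.0 + 18.4 + 16.6) / 6 = 17.5500
s̄ = (2.3 + 2.5 + 2.4 + 1.3 + 2.7 + 1.6) / 6 = 2.1333
LCL = X̄̄ − A₃·s̄ = 17.5500 − 1.032 × 2.1333 = 15.3484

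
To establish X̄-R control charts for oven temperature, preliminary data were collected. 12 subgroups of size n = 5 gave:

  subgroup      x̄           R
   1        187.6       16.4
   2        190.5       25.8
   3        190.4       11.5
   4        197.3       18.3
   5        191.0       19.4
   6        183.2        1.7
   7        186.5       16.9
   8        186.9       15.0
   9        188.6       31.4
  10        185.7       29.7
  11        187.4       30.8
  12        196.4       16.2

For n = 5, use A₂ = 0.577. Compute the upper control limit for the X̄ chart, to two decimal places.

X̄̄ = (187.6 + 190.5 + 190.4 + 197.3 + 191.0 + 183.2 + 186.5 + 186.9 + 188.6 + 185.7 + 187.4 + 196.4) / 12 = 2271.5000 / 12 = 189.2917
R̄ = (16.4 + 25.8 + 11.5 + 18.3 + 19.4 + 1.7 + 16.9 + 15.0 + 31.4 + 29.7 + 30.8 + 16.2) / 12 = 233.1000 / 12 = 19.4250
UCL = X̄̄ + A₂·R̄ = 189.2917 + 0.577 × 19.4250 = 200.4999

200.50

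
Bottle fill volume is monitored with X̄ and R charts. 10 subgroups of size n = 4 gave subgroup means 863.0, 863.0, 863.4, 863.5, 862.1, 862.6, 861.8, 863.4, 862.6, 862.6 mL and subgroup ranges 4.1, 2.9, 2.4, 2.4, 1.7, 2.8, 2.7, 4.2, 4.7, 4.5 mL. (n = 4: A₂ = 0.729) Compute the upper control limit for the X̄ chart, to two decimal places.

865.16

X̄̄ = (863.0 + 863.0 + 863.4 + 863.5 + 862.1 + 862.6 + 861.8 + 863.4 + 862.6 + 862.6) / 10 = 8628.0000 / 10 = 862.8000
R̄ = (4.1 + 2.9 + 2.4 + 2.4 + 1.7 + 2.8 + 2.7 + 4.2 + 4.7 + 4.5) / 10 = 32.4000 / 10 = 3.2400
UCL = X̄̄ + A₂·R̄ = 862.8000 + 0.729 × 3.2400 = 865.1620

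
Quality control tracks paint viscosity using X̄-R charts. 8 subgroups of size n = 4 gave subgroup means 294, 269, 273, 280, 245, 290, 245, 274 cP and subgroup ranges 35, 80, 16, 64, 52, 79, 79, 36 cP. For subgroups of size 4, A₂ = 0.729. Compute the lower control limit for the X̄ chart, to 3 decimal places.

231.064

X̄̄ = (294 + 269 + 273 + 280 + 245 + 290 + 245 + 274) / 8 = 2170.0000 / 8 = 271.2500
R̄ = (35 + 80 + 16 + 64 + 52 + 79 + 79 + 36) / 8 = 441.0000 / 8 = 55.1250
LCL = X̄̄ − A₂·R̄ = 271.2500 − 0.729 × 55.1250 = 231.0639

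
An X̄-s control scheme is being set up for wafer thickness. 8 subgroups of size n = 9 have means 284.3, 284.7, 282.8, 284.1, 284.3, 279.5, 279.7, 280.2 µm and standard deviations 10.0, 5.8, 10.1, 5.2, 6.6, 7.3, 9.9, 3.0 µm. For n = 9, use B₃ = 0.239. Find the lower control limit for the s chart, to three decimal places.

s̄ = (10.0 + 5.8 + 10.1 + 5.2 + 6.6 + 7.3 + 9.9 + 3.0) / 8 = 7.2375
LCL_s = B₃·s̄ = 0.239 × 7.2375 = 1.7298

1.730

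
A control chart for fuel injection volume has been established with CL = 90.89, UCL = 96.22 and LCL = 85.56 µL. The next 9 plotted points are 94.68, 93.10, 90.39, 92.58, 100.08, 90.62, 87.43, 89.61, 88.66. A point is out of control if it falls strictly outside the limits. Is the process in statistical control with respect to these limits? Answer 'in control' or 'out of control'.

Compare each point to [85.56, 96.22]: sample 5 = 100.08 > UCL.

out of control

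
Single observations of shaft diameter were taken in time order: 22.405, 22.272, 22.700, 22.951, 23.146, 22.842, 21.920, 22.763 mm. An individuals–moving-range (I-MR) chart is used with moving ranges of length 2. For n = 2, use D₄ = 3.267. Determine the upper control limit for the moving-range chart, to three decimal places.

1.436

Moving ranges: 0.133, 0.428, 0.251, 0.195, 0.304, 0.922, 0.843; M̄R̄ = 3.0760 / 7 = 0.4394
UCL_MR = D₄·M̄R̄ = 3.267 × 0.4394 = 1.4356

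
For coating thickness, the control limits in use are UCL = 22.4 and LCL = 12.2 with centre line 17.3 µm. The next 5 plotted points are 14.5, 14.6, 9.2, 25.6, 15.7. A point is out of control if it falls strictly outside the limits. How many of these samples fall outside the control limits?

Compare each point to [12.2, 22.4]: sample 3 = 9.2 < LCL; sample 4 = 25.6 > UCL.

2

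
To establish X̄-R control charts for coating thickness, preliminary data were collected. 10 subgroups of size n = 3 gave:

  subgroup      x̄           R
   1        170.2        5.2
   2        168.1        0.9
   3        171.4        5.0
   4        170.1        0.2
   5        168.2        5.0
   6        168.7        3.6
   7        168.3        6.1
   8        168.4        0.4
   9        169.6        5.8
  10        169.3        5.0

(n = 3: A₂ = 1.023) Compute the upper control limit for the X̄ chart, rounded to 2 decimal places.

X̄̄ = (170.2 + 168.1 + 171.4 + 170.1 + 168.2 + 168.7 + 168.3 + 168.4 + 169.6 + 169.3) / 10 = 1692.3000 / 10 = 169.2300
R̄ = (5.2 + 0.9 + 5.0 + 0.2 + 5.0 + 3.6 + 6.1 + 0.4 + 5.8 + 5.0) / 10 = 37.2000 / 10 = 3.7200
UCL = X̄̄ + A₂·R̄ = 169.2300 + 1.023 × 3.7200 = 173.0356

173.04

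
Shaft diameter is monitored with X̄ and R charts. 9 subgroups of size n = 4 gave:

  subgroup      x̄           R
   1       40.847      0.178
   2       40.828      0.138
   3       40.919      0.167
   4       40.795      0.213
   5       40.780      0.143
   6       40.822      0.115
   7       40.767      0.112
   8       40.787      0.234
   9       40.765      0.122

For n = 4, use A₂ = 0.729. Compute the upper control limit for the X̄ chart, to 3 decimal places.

X̄̄ = (40.847 + 40.828 + 40.919 + 40.795 + 40.780 + 40.822 + 40.767 + 40.787 + 40.765) / 9 = 367.3100 / 9 = 40.8122
R̄ = (0.178 + 0.138 + 0.167 + 0.213 + 0.143 + 0.115 + 0.112 + 0.234 + 0.122) / 9 = 1.4220 / 9 = 0.1580
UCL = X̄̄ + A₂·R̄ = 40.8122 + 0.729 × 0.1580 = 40.9274

40.927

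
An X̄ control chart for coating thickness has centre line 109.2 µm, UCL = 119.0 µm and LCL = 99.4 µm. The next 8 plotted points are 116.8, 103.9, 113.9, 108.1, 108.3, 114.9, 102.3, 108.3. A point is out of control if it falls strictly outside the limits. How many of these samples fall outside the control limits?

0

All 8 points lie within [99.4, 119.0].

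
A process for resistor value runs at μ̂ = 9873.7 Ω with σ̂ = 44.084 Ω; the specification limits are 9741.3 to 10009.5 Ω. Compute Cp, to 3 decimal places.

1.014

Cp = (USL − LSL) / (6σ̂) = (10009.5 − 9741.3) / (6 × 44.084) = 268.2000 / 264.5040 = 1.0140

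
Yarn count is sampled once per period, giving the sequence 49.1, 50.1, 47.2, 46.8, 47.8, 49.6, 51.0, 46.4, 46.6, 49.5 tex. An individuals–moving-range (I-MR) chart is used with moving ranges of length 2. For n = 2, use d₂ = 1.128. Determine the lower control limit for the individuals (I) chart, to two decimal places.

X̄ = (49.1 + 50.1 + 47.2 + 46.8 + 47.8 + 49.6 + 51.0 + 46.4 + 46.6 + 49.5) / 10 = 48.4100
Moving ranges: 1.0, 2.9, 0.4, 1.0, 1.8, 1.4, 4.6, 0.2, 2.9; M̄R̄ = 16.2000 / 9 = 1.8000
LCL = X̄ − 3·M̄R̄/d₂ = 48.4100 − 3 × 1.8000 / 1.128 = 43.6228

43.62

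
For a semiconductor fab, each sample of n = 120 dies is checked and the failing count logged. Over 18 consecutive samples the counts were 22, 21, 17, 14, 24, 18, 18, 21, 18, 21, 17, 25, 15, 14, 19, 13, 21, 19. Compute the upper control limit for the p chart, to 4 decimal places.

0.2554

p̄ = Σdᵢ / (k·n) = 337 / (18 × 120) = 0.15602
UCL = p̄ + 3·√(p̄(1−p̄)/n) = 0.15602 + 3 × √(0.15602×0.84398/120) = 0.15602 + 3 × 0.03313 = 0.25540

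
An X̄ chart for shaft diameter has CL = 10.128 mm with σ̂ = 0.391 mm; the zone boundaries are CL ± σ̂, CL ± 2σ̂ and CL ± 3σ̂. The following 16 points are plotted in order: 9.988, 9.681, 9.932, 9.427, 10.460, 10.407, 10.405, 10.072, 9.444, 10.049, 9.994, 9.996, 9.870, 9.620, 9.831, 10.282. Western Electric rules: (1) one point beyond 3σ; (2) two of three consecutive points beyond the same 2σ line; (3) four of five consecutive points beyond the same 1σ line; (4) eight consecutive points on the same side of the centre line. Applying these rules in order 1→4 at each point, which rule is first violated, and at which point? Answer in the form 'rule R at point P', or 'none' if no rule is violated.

Zone of each point (C = within 1σ̂, B = 1σ̂–2σ̂, A = 2σ̂–3σ̂, * = beyond 3σ̂; sign = side of CL): 1:-C, 2:-B, 3:-C, 4:-B, 5:+C, 6:+C, 7:+C, 8:-C, 9:-B, 10:-C, 11:-C, 12:-C, 13:-C, 14:-B, 15:-C, 16:+C
Rule 4 (eight consecutive points on the same side of the centre line) is satisfied at point 15.

rule 4 at point 15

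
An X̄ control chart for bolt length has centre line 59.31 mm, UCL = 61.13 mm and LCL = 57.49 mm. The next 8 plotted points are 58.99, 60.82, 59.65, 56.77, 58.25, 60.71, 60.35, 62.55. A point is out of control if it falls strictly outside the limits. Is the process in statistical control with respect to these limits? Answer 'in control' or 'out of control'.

out of control

Compare each point to [57.49, 61.13]: sample 4 = 56.77 < LCL; sample 8 = 62.55 > UCL.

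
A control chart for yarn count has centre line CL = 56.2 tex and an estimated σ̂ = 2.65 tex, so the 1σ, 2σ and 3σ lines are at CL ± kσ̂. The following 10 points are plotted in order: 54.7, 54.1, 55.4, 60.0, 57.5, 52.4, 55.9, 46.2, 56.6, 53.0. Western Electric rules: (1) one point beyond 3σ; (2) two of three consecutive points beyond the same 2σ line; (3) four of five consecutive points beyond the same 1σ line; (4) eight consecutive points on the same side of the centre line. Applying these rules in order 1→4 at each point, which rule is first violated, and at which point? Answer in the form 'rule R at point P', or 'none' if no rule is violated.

rule 1 at point 8

Zone of each point (C = within 1σ̂, B = 1σ̂–2σ̂, A = 2σ̂–3σ̂, * = beyond 3σ̂; sign = side of CL): 1:-C, 2:-C, 3:-C, 4:+B, 5:+C, 6:-B, 7:-C, 8:-*, 9:+C, 10:-B
Rule 1 (one point beyond the 3σ limits) is satisfied at point 8.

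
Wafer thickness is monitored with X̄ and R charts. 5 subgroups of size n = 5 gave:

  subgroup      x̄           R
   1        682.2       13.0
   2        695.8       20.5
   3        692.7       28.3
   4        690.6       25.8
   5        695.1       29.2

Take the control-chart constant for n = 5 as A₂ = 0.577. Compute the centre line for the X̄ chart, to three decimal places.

691.280

X̄̄ = (682.2 + 695.8 + 692.7 + 690.6 + 695.1) / 5 = 3456.4000 / 5 = 691.2800
CL = X̄̄ = 691.2800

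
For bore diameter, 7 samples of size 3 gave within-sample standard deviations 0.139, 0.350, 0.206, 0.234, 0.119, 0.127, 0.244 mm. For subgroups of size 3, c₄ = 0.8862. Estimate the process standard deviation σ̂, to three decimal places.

s̄ = (0.139 + 0.350 + 0.206 + 0.234 + 0.119 + 0.127 + 0.244) / 7 = 0.2027
σ̂ = s̄ / c₄ = 0.2027 / 0.8862 = 0.2287

0.229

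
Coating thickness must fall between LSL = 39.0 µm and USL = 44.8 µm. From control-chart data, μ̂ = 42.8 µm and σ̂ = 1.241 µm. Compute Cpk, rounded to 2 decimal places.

0.54

Cpu = (USL − μ̂) / (3σ̂) = (44.8 − 42.8) / (3 × 1.241) = 0.5372; Cpl = (μ̂ − LSL) / (3σ̂) = (42.8 − 39.0) / (3 × 1.241) = 1.0207; Cpk = min(Cpu, Cpl) = 0.5372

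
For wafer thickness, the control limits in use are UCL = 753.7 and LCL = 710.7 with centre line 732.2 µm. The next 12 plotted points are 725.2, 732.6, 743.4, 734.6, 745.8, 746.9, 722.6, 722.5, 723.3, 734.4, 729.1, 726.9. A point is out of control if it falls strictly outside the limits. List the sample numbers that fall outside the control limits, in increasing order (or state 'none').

none

All 12 points lie within [710.7, 753.7].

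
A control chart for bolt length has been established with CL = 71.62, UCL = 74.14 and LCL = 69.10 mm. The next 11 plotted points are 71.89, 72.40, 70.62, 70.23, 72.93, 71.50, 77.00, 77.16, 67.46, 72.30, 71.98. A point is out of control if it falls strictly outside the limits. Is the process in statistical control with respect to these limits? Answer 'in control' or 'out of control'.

out of control

Compare each point to [69.10, 74.14]: sample 7 = 77.00 > UCL; sample 8 = 77.16 > UCL; sample 9 = 67.46 < LCL.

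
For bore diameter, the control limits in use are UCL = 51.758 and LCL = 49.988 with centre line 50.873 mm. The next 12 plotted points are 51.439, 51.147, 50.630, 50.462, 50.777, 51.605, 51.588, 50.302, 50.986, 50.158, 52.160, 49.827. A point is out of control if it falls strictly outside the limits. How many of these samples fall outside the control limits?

2

Compare each point to [49.988, 51.758]: sample 11 = 52.160 > UCL; sample 12 = 49.827 < LCL.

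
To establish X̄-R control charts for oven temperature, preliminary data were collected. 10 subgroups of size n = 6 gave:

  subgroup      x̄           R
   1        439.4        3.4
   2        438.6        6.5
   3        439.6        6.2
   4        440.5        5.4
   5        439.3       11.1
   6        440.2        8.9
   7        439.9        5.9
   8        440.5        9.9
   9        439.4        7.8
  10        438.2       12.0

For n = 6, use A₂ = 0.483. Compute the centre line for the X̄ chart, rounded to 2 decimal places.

X̄̄ = (439.4 + 438.6 + 439.6 + 440.5 + 439.3 + 440.2 + 439.9 + 440.5 + 439.4 + 438.2) / 10 = 4395.6000 / 10 = 439.5600
CL = X̄̄ = 439.5600

439.56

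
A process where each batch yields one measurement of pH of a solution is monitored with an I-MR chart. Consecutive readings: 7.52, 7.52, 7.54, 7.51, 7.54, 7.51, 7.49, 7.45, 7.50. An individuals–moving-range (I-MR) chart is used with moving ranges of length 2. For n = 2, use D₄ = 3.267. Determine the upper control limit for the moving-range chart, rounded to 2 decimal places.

Moving ranges: 0.00, 0.02, 0.03, 0.03, 0.03, 0.02, 0.04, 0.05; M̄R̄ = 0.2200 / 8 = 0.0275
UCL_MR = D₄·M̄R̄ = 3.267 × 0.0275 = 0.0898

0.09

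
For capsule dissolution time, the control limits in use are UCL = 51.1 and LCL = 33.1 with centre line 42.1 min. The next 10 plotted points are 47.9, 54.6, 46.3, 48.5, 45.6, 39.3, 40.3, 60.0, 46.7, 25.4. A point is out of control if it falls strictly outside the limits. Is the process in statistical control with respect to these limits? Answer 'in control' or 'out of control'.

out of control

Compare each point to [33.1, 51.1]: sample 2 = 54.6 > UCL; sample 8 = 60.0 > UCL; sample 10 = 25.4 < LCL.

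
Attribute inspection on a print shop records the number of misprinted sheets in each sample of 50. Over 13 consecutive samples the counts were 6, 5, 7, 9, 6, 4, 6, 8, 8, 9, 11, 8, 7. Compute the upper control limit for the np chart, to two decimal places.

14.69

p̄ = Σdᵢ / (k·n) = 94 / (13 × 50) = 0.14462
UCL = np̄ + 3·√(np̄(1−p̄)) = 7.2308 + 3 × √(7.2308×0.85538) = 7.2308 + 3 × 2.4870 = 14.6917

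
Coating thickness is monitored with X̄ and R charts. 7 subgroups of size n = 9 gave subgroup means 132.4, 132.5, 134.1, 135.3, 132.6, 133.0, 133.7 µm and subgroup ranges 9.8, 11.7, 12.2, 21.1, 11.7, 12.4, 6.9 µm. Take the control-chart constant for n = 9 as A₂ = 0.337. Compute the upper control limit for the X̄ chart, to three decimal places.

X̄̄ = (132.4 + 132.5 + 134.1 + 135.3 + 132.6 + 133.0 + 133.7) / 7 = 933.6000 / 7 = 133.3714
R̄ = (9.8 + 11.7 + 12.2 + 21.1 + 11.7 + 12.4 + 6.9) / 7 = 85.8000 / 7 = 12.2571
UCL = X̄̄ + A₂·R̄ = 133.3714 + 0.337 × 12.2571 = 137.5021

137.502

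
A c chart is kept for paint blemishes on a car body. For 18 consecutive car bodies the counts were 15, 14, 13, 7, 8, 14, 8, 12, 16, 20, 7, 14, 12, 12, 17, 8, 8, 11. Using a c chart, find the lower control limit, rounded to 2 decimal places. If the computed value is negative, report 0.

1.61

c̄ = (15 + 14 + 13 + 7 + 8 + 14 + 8 + 12 + 16 + 20 + 7 + 14 + 12 + 12 + 17 + 8 + 8 + 11) / 18 = 216 / 18 = 12.0000
LCL = c̄ − 3√c̄ = 12.0000 − 3 × 3.4641 = 1.6077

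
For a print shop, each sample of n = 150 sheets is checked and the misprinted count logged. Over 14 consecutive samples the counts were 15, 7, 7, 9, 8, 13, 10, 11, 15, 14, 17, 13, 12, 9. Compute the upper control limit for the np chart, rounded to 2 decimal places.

21.18

p̄ = Σdᵢ / (k·n) = 160 / (14 × 150) = 0.07619
UCL = np̄ + 3·√(np̄(1−p̄)) = 11.4286 + 3 × √(11.4286×0.92381) = 11.4286 + 3 × 3.2493 = 21.1764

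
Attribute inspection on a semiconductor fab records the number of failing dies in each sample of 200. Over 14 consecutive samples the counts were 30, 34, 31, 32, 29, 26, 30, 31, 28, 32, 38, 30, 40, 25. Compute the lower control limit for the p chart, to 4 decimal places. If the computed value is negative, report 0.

p̄ = Σdᵢ / (k·n) = 436 / (14 × 200) = 0.15571
LCL = p̄ − 3·√(p̄(1−p̄)/n) = 0.15571 − 3 × 0.02564 = 0.07880

0.0788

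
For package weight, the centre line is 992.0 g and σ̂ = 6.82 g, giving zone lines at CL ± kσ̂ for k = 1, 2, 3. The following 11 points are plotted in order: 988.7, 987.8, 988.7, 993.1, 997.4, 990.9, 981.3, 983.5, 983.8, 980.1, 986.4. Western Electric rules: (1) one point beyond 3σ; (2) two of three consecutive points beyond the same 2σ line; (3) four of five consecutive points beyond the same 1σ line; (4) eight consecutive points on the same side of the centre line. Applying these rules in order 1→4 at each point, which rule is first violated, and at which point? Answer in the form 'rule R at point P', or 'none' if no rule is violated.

rule 3 at point 10

Zone of each point (C = within 1σ̂, B = 1σ̂–2σ̂, A = 2σ̂–3σ̂, * = beyond 3σ̂; sign = side of CL): 1:-C, 2:-C, 3:-C, 4:+C, 5:+C, 6:-C, 7:-B, 8:-B, 9:-B, 10:-B, 11:-C
Rule 3 (four of five consecutive points beyond the same 1σ limit) is satisfied at point 10.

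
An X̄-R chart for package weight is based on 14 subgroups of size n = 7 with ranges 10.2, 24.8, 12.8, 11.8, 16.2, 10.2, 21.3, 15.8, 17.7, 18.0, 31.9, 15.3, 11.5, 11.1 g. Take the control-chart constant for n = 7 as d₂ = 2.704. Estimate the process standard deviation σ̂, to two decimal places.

R̄ = (10.2 + 24.8 + 12.8 + 11.8 + 16.2 + 10.2 + 21.3 + 15.8 + 17.7 + 18.0 + 31.9 + 15.3 + 11.5 + 11.1) / 14 = 16.3286
σ̂ = R̄ / d₂ = 16.3286 / 2.704 = 6.0387

6.04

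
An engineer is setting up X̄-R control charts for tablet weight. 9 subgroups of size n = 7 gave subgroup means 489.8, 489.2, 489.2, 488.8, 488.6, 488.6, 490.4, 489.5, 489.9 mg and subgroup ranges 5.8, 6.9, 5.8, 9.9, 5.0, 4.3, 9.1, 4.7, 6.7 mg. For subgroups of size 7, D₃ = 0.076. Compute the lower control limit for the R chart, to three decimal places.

0.491

R̄ = (5.8 + 6.9 + 5.8 + 9.9 + 5.0 + 4.3 + 9.1 + 4.7 + 6.7) / 9 = 58.2000 / 9 = 6.4667
LCL_R = D₃·R̄ = 0.076 × 6.4667 = 0.4915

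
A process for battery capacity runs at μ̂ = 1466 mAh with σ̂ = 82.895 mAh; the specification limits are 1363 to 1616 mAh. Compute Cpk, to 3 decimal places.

Cpu = (USL − μ̂) / (3σ̂) = (1616 − 1466) / (3 × 82.895) = 0.6032; Cpl = (μ̂ − LSL) / (3σ̂) = (1466 − 1363) / (3 × 82.895) = 0.4142; Cpk = min(Cpu, Cpl) = 0.4142

0.414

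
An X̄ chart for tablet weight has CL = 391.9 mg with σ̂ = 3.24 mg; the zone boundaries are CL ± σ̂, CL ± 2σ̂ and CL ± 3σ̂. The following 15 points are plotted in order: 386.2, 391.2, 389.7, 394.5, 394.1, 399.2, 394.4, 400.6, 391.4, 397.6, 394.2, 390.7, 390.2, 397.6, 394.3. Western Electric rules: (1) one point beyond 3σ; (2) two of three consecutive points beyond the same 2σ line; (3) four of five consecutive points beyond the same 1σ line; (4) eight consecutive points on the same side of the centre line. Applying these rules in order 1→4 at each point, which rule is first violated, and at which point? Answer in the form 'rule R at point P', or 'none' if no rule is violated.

rule 2 at point 8

Zone of each point (C = within 1σ̂, B = 1σ̂–2σ̂, A = 2σ̂–3σ̂, * = beyond 3σ̂; sign = side of CL): 1:-B, 2:-C, 3:-C, 4:+C, 5:+C, 6:+A, 7:+C, 8:+A, 9:-C, 10:+B, 11:+C, 12:-C, 13:-C, 14:+B, 15:+C
Rule 2 (two of three consecutive points beyond the same 2σ limit) is satisfied at point 8.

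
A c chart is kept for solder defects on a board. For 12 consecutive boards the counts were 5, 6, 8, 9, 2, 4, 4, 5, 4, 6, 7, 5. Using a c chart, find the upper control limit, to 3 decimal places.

12.399

c̄ = (5 + 6 + 8 + 9 + 2 + 4 + 4 + 5 + 4 + 6 + 7 + 5) / 12 = 65 / 12 = 5.4167
UCL = c̄ + 3√c̄ = 5.4167 + 3 × √5.4167 = 5.4167 + 3 × 2.3274 = 12.3988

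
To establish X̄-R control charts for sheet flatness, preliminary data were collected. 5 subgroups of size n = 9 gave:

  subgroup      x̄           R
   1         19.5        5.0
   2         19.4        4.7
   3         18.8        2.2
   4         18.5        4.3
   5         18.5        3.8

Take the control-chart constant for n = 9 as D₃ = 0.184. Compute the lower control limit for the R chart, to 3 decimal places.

R̄ = (5.0 + 4.7 + 2.2 + 4.3 + 3.8) / 5 = 20.0000 / 5 = 4.0000
LCL_R = D₃·R̄ = 0.184 × 4.0000 = 0.7360

0.736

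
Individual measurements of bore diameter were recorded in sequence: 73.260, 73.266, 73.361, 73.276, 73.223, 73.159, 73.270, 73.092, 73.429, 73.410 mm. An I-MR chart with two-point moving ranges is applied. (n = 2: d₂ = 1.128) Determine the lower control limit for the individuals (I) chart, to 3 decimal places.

72.994

X̄ = (73.260 + 73.266 + 73.361 + 73.276 + 73.223 + 73.159 + 73.270 + 73.092 + 73.429 + 73.410) / 10 = 73.2746
Moving ranges: 0.006, 0.095, 0.085, 0.053, 0.064, 0.111, 0.178, 0.337, 0.019; M̄R̄ = 0.9480 / 9 = 0.1053
LCL = X̄ − 3·M̄R̄/d₂ = 73.2746 − 3 × 0.1053 / 1.128 = 72.9945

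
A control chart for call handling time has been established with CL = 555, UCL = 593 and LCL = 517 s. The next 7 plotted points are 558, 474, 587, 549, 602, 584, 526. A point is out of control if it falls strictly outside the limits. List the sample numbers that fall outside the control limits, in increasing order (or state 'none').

2, 5

Compare each point to [517, 593]: sample 2 = 474 < LCL; sample 5 = 602 > UCL.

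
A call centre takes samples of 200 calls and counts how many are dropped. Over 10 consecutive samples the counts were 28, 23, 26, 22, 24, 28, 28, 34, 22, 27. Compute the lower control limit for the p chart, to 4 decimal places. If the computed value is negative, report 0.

p̄ = Σdᵢ / (k·n) = 262 / (10 × 200) = 0.13100
LCL = p̄ − 3·√(p̄(1−p̄)/n) = 0.13100 − 3 × 0.02386 = 0.05943

0.0594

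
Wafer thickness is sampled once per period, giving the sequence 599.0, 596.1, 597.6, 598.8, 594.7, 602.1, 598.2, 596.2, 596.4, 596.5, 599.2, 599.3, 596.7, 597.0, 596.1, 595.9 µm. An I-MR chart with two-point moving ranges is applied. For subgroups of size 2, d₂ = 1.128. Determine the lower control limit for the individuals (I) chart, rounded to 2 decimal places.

592.15

X̄ = (599.0 + 596.1 + 597.6 + 598.8 + 594.7 + 602.1 + 598.2 + 596.2 + 596.4 + 596.5 + 599.2 + 599.3 + 596.7 + 597.0 + 596.1 + 595.9) / 16 = 597.4875
Moving ranges: 2.9, 1.5, 1.2, 4.1, 7.4, 3.9, 2.0, 0.2, 0.1, 2.7, 0.1, 2.6, 0.3, 0.9, 0.2; M̄R̄ = 30.1000 / 15 = 2.0067
LCL = X̄ − 3·M̄R̄/d₂ = 597.4875 − 3 × 2.0067 / 1.128 = 592.1506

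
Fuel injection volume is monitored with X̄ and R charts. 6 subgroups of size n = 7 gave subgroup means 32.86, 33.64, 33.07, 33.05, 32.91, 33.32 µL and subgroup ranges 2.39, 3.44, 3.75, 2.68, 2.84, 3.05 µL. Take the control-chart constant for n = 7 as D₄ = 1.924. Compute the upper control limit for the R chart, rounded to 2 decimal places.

5.82

R̄ = (2.39 + 3.44 + 3.75 + 2.68 + 2.84 + 3.05) / 6 = 18.1500 / 6 = 3.0250
UCL_R = D₄·R̄ = 1.924 × 3.0250 = 5.8201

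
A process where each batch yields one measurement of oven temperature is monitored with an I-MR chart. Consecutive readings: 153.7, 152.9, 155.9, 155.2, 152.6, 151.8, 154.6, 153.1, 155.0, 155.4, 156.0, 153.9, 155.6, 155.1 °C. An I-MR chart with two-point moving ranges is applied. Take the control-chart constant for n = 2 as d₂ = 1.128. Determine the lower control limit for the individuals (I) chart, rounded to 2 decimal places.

150.37

X̄ = (153.7 + 152.9 + 155.9 + 155.2 + 152.6 + 151.8 + 154.6 + 153.1 + 155.0 + 155.4 + 156.0 + 153.9 + 155.6 + 155.1) / 14 = 154.3429
Moving ranges: 0.8, 3.0, 0.7, 2.6, 0.8, 2.8, 1.5, 1.9, 0.4, 0.6, 2.1, 1.7, 0.5; M̄R̄ = 19.4000 / 13 = 1.4923
LCL = X̄ − 3·M̄R̄/d₂ = 154.3429 − 3 × 1.4923 / 1.128 = 150.3740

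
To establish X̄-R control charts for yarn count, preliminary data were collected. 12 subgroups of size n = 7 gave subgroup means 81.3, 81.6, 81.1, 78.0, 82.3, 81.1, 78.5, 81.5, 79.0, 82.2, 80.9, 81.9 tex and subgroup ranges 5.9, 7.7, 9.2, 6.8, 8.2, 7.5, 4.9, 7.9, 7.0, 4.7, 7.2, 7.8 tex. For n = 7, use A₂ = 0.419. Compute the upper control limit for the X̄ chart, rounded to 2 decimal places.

X̄̄ = (81.3 + 81.6 + 81.1 + 78.0 + 82.3 + 81.1 + 78.5 + 81.5 + 79.0 + 82.2 + 80.9 + 81.9) / 12 = 969.4000 / 12 = 80.7833
R̄ = (5.9 + 7.7 + 9.2 + 6.8 + 8.2 + 7.5 + 4.9 + 7.9 + 7.0 + 4.7 + 7.2 + 7.8) / 12 = 84.8000 / 12 = 7.0667
UCL = X̄̄ + A₂·R̄ = 80.7833 + 0.419 × 7.0667 = 83.7443

83.74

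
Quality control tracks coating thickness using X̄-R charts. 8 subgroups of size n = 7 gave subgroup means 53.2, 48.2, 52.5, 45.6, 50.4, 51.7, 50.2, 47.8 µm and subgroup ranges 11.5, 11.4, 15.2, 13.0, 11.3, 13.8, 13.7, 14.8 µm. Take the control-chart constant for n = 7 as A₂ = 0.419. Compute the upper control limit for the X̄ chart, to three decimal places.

X̄̄ = (53.2 + 48.2 + 52.5 + 45.6 + 50.4 + 51.7 + 50.2 + 47.8) / 8 = 399.6000 / 8 = 49.9500
R̄ = (11.5 + 11.4 + 15.2 + 13.0 + 11.3 + 13.8 + 13.7 + 14.8) / 8 = 104.7000 / 8 = 13.0875
UCL = X̄̄ + A₂·R̄ = 49.9500 + 0.419 × 13.0875 = 55.4337

55.434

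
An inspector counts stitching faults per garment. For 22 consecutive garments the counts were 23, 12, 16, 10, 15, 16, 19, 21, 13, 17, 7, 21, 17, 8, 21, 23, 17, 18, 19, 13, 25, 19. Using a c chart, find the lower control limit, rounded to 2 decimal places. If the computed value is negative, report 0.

4.52

c̄ = (23 + 12 + 16 + 10 + 15 + 16 + 19 + 21 + 13 + 17 + 7 + 21 + 17 + 8 + 21 + 23 + 17 + 18 + 19 + 13 + 25 + 19) / 22 = 370 / 22 = 16.8182
LCL = c̄ − 3√c̄ = 16.8182 − 3 × 4.1010 = 4.5152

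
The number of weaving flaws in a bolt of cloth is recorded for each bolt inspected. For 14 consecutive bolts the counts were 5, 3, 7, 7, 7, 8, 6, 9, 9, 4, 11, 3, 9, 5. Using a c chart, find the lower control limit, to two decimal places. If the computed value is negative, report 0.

0.00

c̄ = (5 + 3 + 7 + 7 + 7 + 8 + 6 + 9 + 9 + 4 + 11 + 3 + 9 + 5) / 14 = 93 / 14 = 6.6429
LCL = c̄ − 3√c̄ = 6.6429 − 3 × 2.5774 = -1.0893 → 0 (cannot be negative)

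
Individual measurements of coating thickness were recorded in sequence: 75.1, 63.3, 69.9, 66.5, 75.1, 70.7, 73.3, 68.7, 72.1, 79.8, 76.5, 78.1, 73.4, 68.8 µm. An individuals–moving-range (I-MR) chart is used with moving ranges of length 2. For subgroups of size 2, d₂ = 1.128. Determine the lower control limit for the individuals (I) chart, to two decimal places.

58.47

X̄ = (75.1 + 63.3 + 69.9 + 66.5 + 75.1 + 70.7 + 73.3 + 68.7 + 72.1 + 79.8 + 76.5 + 78.1 + 73.4 + 68.8) / 14 = 72.2357
Moving ranges: 11.8, 6.6, 3.4, 8.6, 4.4, 2.6, 4.6, 3.4, 7.7, 3.3, 1.6, 4.7, 4.6; M̄R̄ = 67.3000 / 13 = 5.1769
LCL = X̄ − 3·M̄R̄/d₂ = 72.2357 − 3 × 5.1769 / 1.128 = 58.4673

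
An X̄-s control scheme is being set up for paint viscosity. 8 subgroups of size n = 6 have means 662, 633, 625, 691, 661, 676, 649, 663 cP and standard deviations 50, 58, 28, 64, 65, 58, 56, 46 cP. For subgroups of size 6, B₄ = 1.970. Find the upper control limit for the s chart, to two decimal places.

104.66

s̄ = (50 + 58 + 28 + 64 + 65 + 58 + 56 + 46) / 8 = 53.1250
UCL_s = B₄·s̄ = 1.970 × 53.1250 = 104.6562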